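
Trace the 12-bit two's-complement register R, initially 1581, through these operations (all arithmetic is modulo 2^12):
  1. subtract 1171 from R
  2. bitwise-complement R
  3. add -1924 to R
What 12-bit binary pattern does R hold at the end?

011011100001

Start: R = 1581 = 011000101101.
R = 1581 − 1171 = 410 = 000110011010
R = NOT 000110011010 = 111001100101 = -411
R = -411 + (-1924) = -2335; wraps to 1761 = 011011100001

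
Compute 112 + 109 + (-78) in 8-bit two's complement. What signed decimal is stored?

-113

112 + 109 = 221 → wraps to -35 (11011101)
-35 + (-78) = -113 (10001111)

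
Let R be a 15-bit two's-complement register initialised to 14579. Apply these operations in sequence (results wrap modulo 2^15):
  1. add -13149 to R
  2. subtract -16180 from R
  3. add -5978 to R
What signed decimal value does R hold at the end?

Start: R = 14579 = 011100011110011.
R = 14579 + (-13149) = 1430 = 000010110010110
R = 1430 − (-16180) = 17610; wraps to -15158 = 100010011001010
R = -15158 + (-5978) = -21136; wraps to 11632 = 010110101110000

11632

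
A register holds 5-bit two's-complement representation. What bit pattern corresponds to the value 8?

01000

8 is non-negative, so write it directly in 5 bits: 01000.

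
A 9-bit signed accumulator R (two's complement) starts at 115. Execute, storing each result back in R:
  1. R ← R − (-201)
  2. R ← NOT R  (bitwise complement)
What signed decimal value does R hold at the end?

195

Start: R = 115 = 001110011.
R = 115 − (-201) = 316; wraps to -196 = 100111100
R = NOT 100111100 = 011000011 = 195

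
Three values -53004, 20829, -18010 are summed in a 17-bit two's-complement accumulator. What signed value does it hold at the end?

-50185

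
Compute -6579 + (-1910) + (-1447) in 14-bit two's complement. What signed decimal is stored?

-6579 + (-1910) = -8489 → wraps to 7895 (01111011010111)
7895 + (-1447) = 6448 (01100100110000)

6448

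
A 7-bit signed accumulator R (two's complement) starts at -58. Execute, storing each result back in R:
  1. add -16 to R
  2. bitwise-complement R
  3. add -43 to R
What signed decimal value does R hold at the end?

30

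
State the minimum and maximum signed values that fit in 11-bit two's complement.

Minimum: −2^10 = -1024.
Maximum: 2^10 − 1 = 1023.

min = -1024, max = 1023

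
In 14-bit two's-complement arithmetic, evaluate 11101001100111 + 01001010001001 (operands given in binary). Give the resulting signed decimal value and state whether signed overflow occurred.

3312; no overflow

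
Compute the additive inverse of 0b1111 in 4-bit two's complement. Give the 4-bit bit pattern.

Invert: 0000. Add 1: 0001.
Check: 1111 = -1, 0001 = 1.

0001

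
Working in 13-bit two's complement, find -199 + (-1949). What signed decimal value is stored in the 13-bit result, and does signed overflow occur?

-199 → 1111100111001
-1949 → 1100001100011
  1111100111001
+ 1100001100011
= 1011110011100  (discard carry-out 1)
Result 1011110011100: MSB = 1 → 6044 − 8192 = -2148.
Both addends are negative and so is the stored result: no signed overflow.

-2148; no overflow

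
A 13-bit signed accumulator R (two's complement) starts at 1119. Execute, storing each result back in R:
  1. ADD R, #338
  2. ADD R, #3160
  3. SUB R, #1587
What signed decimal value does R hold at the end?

3030

Start: R = 1119 = 0010001011111.
R = 1119 + 338 = 1457 = 0010110110001
R = 1457 + 3160 = 4617; wraps to -3575 = 1001000001001
R = -3575 − 1587 = -5162; wraps to 3030 = 0101111010110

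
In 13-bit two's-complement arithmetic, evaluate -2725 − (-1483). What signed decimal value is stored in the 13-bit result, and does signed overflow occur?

-2725 → 1010101011011
-1483 → 1101000110101
Subtract via negate-and-add: invert 1101000110101 + 1 = 0010111001011 (i.e. 1483).
  1010101011011
+ 0010111001011
= 1101100100110
Result 1101100100110: MSB = 1 → 6950 − 8192 = -1242.
Addends (after negating the subtrahend) have opposite signs, so signed overflow cannot occur.

-1242; no overflow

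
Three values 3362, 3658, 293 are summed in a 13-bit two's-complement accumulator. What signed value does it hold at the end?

-879

3362 + 3658 = 7020 → wraps to -1172 (1101101101100)
-1172 + 293 = -879 (1110010010001)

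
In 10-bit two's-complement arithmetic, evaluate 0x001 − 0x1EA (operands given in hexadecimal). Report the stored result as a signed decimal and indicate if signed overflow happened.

-489; no overflow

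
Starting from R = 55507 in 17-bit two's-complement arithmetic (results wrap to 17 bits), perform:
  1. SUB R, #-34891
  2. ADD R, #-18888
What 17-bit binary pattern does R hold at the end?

Start: R = 55507 = 01101100011010011.
R = 55507 − (-34891) = 90398; wraps to -40674 = 10110000100011110
R = -40674 + (-18888) = -59562 = 10001011101010110

10001011101010110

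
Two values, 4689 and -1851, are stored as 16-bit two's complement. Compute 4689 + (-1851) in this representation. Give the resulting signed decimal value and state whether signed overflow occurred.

4689 → 0001001001010001
-1851 → 1111100011000101
  0001001001010001
+ 1111100011000101
= 0000101100010110  (discard carry-out 1)
Result 0000101100010110: MSB = 0 → value 2838.
Addends have opposite signs, so signed overflow cannot occur.

2838; no overflow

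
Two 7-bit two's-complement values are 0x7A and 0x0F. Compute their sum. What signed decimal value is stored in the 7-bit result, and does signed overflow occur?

0x7A = 1111010 = -6 (signed)
0x0F = 0001111 = 15 (signed)
  1111010
+ 0001111
= 0001001  (discard carry-out 1)
Result 0001001: MSB = 0 → value 9.
Addends have opposite signs, so signed overflow cannot occur.

9; no overflow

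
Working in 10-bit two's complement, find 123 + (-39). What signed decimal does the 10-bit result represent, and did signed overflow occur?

84; no overflow

123 → 0001111011
-39 → 1111011001
  0001111011
+ 1111011001
= 0001010100  (discard carry-out 1)
Result 0001010100: MSB = 0 → value 84.
Addends have opposite signs, so signed overflow cannot occur.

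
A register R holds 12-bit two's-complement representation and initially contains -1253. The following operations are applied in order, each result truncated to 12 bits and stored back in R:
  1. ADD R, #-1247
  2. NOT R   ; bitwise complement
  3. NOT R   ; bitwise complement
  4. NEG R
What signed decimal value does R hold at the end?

-1596

Start: R = -1253 = 101100011011.
R = -1253 + (-1247) = -2500; wraps to 1596 = 011000111100
R = NOT 011000111100 = 100111000011 = -1597
R = NOT 100111000011 = 011000111100 = 1596
R = −(1596) = -1596 = 100111000100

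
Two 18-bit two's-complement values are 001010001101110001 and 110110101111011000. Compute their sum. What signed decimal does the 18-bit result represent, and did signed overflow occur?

3913; no overflow

001010001101110001 = 41841 (signed)
110110101111011000 = -37928 (signed)
  001010001101110001
+ 110110101111011000
= 000000111101001001  (discard carry-out 1)
Result 000000111101001001: MSB = 0 → value 3913.
Addends have opposite signs, so signed overflow cannot occur.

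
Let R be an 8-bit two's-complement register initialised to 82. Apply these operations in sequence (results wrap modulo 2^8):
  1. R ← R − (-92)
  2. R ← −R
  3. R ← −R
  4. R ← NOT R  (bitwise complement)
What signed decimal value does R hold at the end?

Start: R = 82 = 01010010.
R = 82 − (-92) = 174; wraps to -82 = 10101110
R = −(-82) = 82 = 01010010
R = −(82) = -82 = 10101110
R = NOT 10101110 = 01010001 = 81

81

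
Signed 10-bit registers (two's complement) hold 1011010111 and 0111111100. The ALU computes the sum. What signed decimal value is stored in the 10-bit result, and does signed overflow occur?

211; no overflow

1011010111 = -297 (signed)
0111111100 = 508 (signed)
  1011010111
+ 0111111100
= 0011010011  (discard carry-out 1)
Result 0011010011: MSB = 0 → value 211.
Addends have opposite signs, so signed overflow cannot occur.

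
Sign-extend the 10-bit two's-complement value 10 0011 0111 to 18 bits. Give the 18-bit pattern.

111111111000110111

MSB of 1000110111 is 1; replicate it into the new high bits.
11111111|1000110111 → 111111111000110111 (still -457).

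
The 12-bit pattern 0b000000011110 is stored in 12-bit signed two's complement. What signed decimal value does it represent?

30

MSB is 0, so the value is non-negative: 000000011110 = 30.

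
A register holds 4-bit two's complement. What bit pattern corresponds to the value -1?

|-1| = 1 = 0001 in 4 bits.
Invert the bits: 1110. Add 1: 1111.
Check: 1111 reads as 15 − 16 = -1.

1111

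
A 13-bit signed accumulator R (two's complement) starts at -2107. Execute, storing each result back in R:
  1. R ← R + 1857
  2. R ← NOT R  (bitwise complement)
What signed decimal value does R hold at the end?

Start: R = -2107 = 1011111000101.
R = -2107 + 1857 = -250 = 1111100000110
R = NOT 1111100000110 = 0000011111001 = 249

249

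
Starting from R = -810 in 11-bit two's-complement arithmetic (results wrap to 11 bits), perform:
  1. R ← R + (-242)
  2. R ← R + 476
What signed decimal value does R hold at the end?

-576

Start: R = -810 = 10011010110.
R = -810 + (-242) = -1052; wraps to 996 = 01111100100
R = 996 + 476 = 1472; wraps to -576 = 10111000000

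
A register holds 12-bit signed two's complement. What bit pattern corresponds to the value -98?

111110011110

|-98| = 98 = 000001100010 in 12 bits.
Invert the bits: 111110011101. Add 1: 111110011110.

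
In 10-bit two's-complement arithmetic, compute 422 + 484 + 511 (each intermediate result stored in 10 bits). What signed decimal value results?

393

422 + 484 = 906 → wraps to -118 (1110001010)
-118 + 511 = 393 (0110001001)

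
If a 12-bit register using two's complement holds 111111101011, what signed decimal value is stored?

MSB is 1, so the value is negative.
Invert: 000000010100. Add 1: 000000010101 = 21. So the value is −21.

-21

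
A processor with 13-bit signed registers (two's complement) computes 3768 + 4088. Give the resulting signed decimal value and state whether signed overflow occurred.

3768 → 0111010111000
4088 → 0111111111000
  0111010111000
+ 0111111111000
= 1111010110000
Result 1111010110000: MSB = 1 → 7856 − 8192 = -336.
Both addends are non-negative but the stored result is negative: signed overflow. The true value 3768 + 4088 = 7856 lies outside [-4096, 4095].

-336; overflow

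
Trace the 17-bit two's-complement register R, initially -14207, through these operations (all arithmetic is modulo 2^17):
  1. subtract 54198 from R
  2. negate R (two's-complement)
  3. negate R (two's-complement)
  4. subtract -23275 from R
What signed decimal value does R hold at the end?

Start: R = -14207 = 11100100010000001.
R = -14207 − 54198 = -68405; wraps to 62667 = 01111010011001011
R = −(62667) = -62667 = 10000101100110101
R = −(-62667) = 62667 = 01111010011001011
R = 62667 − (-23275) = 85942; wraps to -45130 = 10100111110110110

-45130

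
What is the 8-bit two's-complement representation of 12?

00001100

12 is non-negative, so write it directly in 8 bits: 00001100.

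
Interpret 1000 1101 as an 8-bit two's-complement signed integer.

-115

MSB is 1, so the value is negative.
Invert: 01110010. Add 1: 01110011 = 115. So the value is −115.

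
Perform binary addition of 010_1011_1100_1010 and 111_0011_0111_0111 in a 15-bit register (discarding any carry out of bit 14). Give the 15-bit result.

  010101111001010
+ 111001101110111
= 001111101000001  (discard carry-out 1)

001111101000001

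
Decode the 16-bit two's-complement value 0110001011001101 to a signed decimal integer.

MSB is 0, so the value is non-negative: 0110001011001101 = 25293.

25293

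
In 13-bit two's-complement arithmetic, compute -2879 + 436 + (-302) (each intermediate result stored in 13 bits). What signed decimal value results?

-2745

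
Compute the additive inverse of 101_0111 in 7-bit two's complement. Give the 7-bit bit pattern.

0101001

Invert: 0101000. Add 1: 0101001.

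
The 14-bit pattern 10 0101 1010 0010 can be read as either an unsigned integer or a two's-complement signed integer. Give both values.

unsigned = 9634, signed = -6750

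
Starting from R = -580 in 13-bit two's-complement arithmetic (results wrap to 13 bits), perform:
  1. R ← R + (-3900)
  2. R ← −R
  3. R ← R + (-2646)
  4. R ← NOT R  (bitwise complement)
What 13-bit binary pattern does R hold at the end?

1100011010101

Start: R = -580 = 1110110111100.
R = -580 + (-3900) = -4480; wraps to 3712 = 0111010000000
R = −(3712) = -3712 = 1000110000000
R = -3712 + (-2646) = -6358; wraps to 1834 = 0011100101010
R = NOT 0011100101010 = 1100011010101 = -1835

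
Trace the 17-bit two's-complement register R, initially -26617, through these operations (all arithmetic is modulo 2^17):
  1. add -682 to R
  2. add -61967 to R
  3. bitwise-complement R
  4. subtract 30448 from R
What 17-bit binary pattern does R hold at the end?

01110010111000001

Start: R = -26617 = 11001100000000111.
R = -26617 + (-682) = -27299 = 11001010101011101
R = -27299 + (-61967) = -89266; wraps to 41806 = 01010001101001110
R = NOT 01010001101001110 = 10101110010110001 = -41807
R = -41807 − 30448 = -72255; wraps to 58817 = 01110010111000001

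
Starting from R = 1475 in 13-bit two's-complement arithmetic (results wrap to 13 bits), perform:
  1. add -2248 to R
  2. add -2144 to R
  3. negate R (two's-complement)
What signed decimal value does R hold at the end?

2917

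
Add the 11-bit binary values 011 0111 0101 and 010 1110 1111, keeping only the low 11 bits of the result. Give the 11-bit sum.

11001100100

  01101110101
+ 01011101111
= 11001100100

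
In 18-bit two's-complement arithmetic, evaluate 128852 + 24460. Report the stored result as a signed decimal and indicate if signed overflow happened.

-108832; overflow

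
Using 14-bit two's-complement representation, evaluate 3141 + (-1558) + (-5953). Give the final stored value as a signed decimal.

-4370

3141 + (-1558) = 1583 (00011000101111)
1583 + (-5953) = -4370 (10111011101110)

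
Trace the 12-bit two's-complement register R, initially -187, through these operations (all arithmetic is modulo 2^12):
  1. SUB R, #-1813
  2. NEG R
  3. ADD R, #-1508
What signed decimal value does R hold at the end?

962

Start: R = -187 = 111101000101.
R = -187 − (-1813) = 1626 = 011001011010
R = −(1626) = -1626 = 100110100110
R = -1626 + (-1508) = -3134; wraps to 962 = 001111000010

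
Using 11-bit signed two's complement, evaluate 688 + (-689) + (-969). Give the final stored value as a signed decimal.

-970

688 + (-689) = -1 (11111111111)
-1 + (-969) = -970 (10000110110)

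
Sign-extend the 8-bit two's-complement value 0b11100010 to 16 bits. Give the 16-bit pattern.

1111111111100010

MSB of 11100010 is 1; replicate it into the new high bits.
11111111|11100010 → 1111111111100010 (still -30).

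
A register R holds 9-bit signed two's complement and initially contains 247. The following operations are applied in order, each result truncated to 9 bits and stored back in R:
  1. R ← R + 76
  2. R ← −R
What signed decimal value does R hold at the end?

Start: R = 247 = 011110111.
R = 247 + 76 = 323; wraps to -189 = 101000011
R = −(-189) = 189 = 010111101

189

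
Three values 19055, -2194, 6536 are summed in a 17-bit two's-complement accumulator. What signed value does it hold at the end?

19055 + (-2194) = 16861 (00100000111011101)
16861 + 6536 = 23397 (00101101101100101)

23397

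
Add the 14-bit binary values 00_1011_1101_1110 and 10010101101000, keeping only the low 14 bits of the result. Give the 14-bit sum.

11000101000110

  00101111011110
+ 10010101101000
= 11000101000110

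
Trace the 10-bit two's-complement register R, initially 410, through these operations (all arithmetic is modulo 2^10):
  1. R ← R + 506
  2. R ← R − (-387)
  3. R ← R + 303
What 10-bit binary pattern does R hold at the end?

1001000110

Start: R = 410 = 0110011010.
R = 410 + 506 = 916; wraps to -108 = 1110010100
R = -108 − (-387) = 279 = 0100010111
R = 279 + 303 = 582; wraps to -442 = 1001000110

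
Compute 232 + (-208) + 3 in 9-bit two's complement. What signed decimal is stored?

27

232 + (-208) = 24 (000011000)
24 + 3 = 27 (000011011)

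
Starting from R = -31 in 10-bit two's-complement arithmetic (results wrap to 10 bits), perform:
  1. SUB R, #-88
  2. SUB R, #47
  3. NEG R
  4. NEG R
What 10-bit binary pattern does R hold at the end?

0000001010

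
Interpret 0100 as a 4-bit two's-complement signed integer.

MSB is 0, so the value is non-negative: 0100 = 4.

4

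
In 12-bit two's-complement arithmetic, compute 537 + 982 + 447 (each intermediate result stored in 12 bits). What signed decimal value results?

537 + 982 = 1519 (010111101111)
1519 + 447 = 1966 (011110101110)

1966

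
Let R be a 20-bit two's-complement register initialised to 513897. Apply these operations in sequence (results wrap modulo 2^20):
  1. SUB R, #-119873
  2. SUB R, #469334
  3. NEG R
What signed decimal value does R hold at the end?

-164436

Start: R = 513897 = 01111101011101101001.
R = 513897 − (-119873) = 633770; wraps to -414806 = 10011010101110101010
R = -414806 − 469334 = -884140; wraps to 164436 = 00101000001001010100
R = −(164436) = -164436 = 11010111110110101100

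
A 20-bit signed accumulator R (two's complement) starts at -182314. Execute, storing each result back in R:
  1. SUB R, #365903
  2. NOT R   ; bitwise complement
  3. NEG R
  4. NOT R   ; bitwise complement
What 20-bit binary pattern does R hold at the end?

Start: R = -182314 = 11010011011111010110.
R = -182314 − 365903 = -548217; wraps to 500359 = 01111010001010000111
R = NOT 01111010001010000111 = 10000101110101111000 = -500360
R = −(-500360) = 500360 = 01111010001010001000
R = NOT 01111010001010001000 = 10000101110101110111 = -500361

10000101110101110111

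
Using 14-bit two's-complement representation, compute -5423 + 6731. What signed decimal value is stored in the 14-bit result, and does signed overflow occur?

-5423 → 10101011010001
6731 → 01101001001011
  10101011010001
+ 01101001001011
= 00010100011100  (discard carry-out 1)
Result 00010100011100: MSB = 0 → value 1308.
Addends have opposite signs, so signed overflow cannot occur.

1308; no overflow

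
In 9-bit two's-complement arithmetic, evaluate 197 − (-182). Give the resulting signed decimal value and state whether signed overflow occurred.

-133; overflow

197 → 011000101
-182 → 101001010
Subtract via negate-and-add: invert 101001010 + 1 = 010110110 (i.e. 182).
  011000101
+ 010110110
= 101111011
Result 101111011: MSB = 1 → 379 − 512 = -133.
Both addends (after negating the subtrahend) are non-negative but the stored result is negative: signed overflow. The true value 197 − (-182) = 379 lies outside [-256, 255].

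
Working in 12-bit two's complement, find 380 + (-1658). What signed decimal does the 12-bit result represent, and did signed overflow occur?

-1278; no overflow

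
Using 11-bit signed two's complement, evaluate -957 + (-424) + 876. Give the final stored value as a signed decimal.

-505

-957 + (-424) = -1381 → wraps to 667 (01010011011)
667 + 876 = 1543 → wraps to -505 (11000000111)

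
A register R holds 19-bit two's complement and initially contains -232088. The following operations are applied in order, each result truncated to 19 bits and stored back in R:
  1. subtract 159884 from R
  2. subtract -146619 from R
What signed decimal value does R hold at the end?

Start: R = -232088 = 1000111010101101000.
R = -232088 − 159884 = -391972; wraps to 132316 = 0100000010011011100
R = 132316 − (-146619) = 278935; wraps to -245353 = 1000100000110010111

-245353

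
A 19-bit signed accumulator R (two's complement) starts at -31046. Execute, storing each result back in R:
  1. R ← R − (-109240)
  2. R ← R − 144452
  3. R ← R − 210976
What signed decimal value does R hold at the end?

247054

Start: R = -31046 = 1111000011010111010.
R = -31046 − (-109240) = 78194 = 0010011000101110010
R = 78194 − 144452 = -66258 = 1101111110100101110
R = -66258 − 210976 = -277234; wraps to 247054 = 0111100010100001110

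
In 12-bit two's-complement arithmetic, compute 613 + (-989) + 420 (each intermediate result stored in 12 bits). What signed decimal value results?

44

613 + (-989) = -376 (111010001000)
-376 + 420 = 44 (000000101100)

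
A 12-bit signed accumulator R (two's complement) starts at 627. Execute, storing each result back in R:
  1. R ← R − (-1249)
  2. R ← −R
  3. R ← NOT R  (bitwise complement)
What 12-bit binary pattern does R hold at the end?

011101010011

Start: R = 627 = 001001110011.
R = 627 − (-1249) = 1876 = 011101010100
R = −(1876) = -1876 = 100010101100
R = NOT 100010101100 = 011101010011 = 1875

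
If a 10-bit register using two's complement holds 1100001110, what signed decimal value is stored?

MSB is 1, so the value is negative.
Unsigned reading: 782. Subtract 2^10 = 1024: 782 − 1024 = -242.

-242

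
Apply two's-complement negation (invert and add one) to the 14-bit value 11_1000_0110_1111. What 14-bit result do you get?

Invert: 00011110010000. Add 1: 00011110010001.
Check: 11100001101111 = -1937, 00011110010001 = 1937.

00011110010001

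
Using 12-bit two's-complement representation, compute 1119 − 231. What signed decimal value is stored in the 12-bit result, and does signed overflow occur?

888; no overflow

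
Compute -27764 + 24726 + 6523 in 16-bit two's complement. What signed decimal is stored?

3485

-27764 + 24726 = -3038 (1111010000100010)
-3038 + 6523 = 3485 (0000110110011101)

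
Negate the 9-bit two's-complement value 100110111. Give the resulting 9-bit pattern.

Invert: 011001000. Add 1: 011001001.
Check: 100110111 = -201, 011001001 = 201.

011001001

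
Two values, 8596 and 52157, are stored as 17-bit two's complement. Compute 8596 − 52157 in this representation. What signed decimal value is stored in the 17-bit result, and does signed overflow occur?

-43561; no overflow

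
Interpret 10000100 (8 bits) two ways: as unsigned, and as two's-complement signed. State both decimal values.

Unsigned: 10000100 = 132.
Signed: MSB=1 → 132 − 256 = -124.

unsigned = 132, signed = -124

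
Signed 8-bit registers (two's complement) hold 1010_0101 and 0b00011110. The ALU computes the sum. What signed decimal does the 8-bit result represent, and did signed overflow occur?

1010_0101 → 10100101 = -91 (signed)
0b00011110 → 00011110 = 30 (signed)
  10100101
+ 00011110
= 11000011
Result 11000011: MSB = 1 → 195 − 256 = -61.
Addends have opposite signs, so signed overflow cannot occur.

-61; no overflow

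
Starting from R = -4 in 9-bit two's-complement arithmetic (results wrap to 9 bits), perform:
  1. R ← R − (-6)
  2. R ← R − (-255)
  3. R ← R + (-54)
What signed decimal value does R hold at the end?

203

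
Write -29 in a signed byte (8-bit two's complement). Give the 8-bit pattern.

|-29| = 29 = 00011101 in 8 bits.
Invert the bits: 11100010. Add 1: 11100011.

11100011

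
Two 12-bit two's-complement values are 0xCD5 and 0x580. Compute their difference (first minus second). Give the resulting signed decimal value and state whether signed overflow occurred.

1877; overflow

0xCD5 = 110011010101 = -811 (signed)
0x580 = 010110000000 = 1408 (signed)
Subtract via negate-and-add: invert 010110000000 + 1 = 101010000000 (i.e. -1408).
  110011010101
+ 101010000000
= 011101010101  (discard carry-out 1)
Result 011101010101: MSB = 0 → value 1877.
Both addends (after negating the subtrahend) are negative but the stored result is non-negative: signed overflow. The true value -811 − 1408 = -2219 lies outside [-2048, 2047].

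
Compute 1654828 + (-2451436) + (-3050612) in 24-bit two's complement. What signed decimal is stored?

-3847220

1654828 + (-2451436) = -796608 (111100111101100001000000)
-796608 + (-3050612) = -3847220 (110001010100101111001100)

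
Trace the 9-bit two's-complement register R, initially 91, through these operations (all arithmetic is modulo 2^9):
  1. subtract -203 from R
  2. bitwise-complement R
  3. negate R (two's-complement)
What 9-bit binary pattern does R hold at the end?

100100111

Start: R = 91 = 001011011.
R = 91 − (-203) = 294; wraps to -218 = 100100110
R = NOT 100100110 = 011011001 = 217
R = −(217) = -217 = 100100111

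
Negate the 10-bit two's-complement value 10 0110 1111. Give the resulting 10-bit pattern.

0110010001

Invert: 0110010000. Add 1: 0110010001.
Check: 1001101111 = -401, 0110010001 = 401.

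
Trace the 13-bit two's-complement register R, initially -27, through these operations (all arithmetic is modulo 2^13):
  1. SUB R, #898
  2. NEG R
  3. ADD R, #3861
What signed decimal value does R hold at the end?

-3406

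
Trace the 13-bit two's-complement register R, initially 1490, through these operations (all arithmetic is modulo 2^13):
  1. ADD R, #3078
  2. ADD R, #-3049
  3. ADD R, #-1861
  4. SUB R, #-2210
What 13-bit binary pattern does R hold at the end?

0011101001100

Start: R = 1490 = 0010111010010.
R = 1490 + 3078 = 4568; wraps to -3624 = 1000111011000
R = -3624 + (-3049) = -6673; wraps to 1519 = 0010111101111
R = 1519 + (-1861) = -342 = 1111010101010
R = -342 − (-2210) = 1868 = 0011101001100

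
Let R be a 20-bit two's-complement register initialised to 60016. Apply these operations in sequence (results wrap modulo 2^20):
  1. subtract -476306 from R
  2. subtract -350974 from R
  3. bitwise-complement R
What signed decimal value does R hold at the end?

Start: R = 60016 = 00001110101001110000.
R = 60016 − (-476306) = 536322; wraps to -512254 = 10000010111100000010
R = -512254 − (-350974) = -161280 = 11011000101000000000
R = NOT 11011000101000000000 = 00100111010111111111 = 161279

161279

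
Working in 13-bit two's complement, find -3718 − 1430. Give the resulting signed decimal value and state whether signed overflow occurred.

3044; overflow

-3718 → 1000101111010
1430 → 0010110010110
Subtract via negate-and-add: invert 0010110010110 + 1 = 1101001101010 (i.e. -1430).
  1000101111010
+ 1101001101010
= 0101111100100  (discard carry-out 1)
Result 0101111100100: MSB = 0 → value 3044.
Both addends (after negating the subtrahend) are negative but the stored result is non-negative: signed overflow. The true value -3718 − 1430 = -5148 lies outside [-4096, 4095].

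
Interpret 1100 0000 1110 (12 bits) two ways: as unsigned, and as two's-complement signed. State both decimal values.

Unsigned: 110000001110 = 3086.
Signed: MSB=1 → 3086 − 4096 = -1010.

unsigned = 3086, signed = -1010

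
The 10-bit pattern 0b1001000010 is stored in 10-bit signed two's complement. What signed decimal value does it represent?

MSB is 1, so the value is negative.
Unsigned reading: 578. Subtract 2^10 = 1024: 578 − 1024 = -446.

-446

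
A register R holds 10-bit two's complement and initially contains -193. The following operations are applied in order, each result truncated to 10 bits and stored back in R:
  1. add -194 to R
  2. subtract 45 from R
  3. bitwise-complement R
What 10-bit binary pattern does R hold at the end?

Start: R = -193 = 1100111111.
R = -193 + (-194) = -387 = 1001111101
R = -387 − 45 = -432 = 1001010000
R = NOT 1001010000 = 0110101111 = 431

0110101111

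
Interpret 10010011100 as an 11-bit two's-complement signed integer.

MSB is 1, so the value is negative.
Unsigned reading: 1180. Subtract 2^11 = 2048: 1180 − 2048 = -868.

-868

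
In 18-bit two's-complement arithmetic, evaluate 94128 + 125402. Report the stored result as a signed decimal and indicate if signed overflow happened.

-42614; overflow

94128 → 010110111110110000
125402 → 011110100111011010
  010110111110110000
+ 011110100111011010
= 110101100110001010
Result 110101100110001010: MSB = 1 → 219530 − 262144 = -42614.
Both addends are non-negative but the stored result is negative: signed overflow. The true value 94128 + 125402 = 219530 lies outside [-131072, 131071].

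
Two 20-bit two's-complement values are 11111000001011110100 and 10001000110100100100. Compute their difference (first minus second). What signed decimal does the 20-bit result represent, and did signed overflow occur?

11111000001011110100 = -32012 (signed)
10001000110100100100 = -488156 (signed)
Subtract via negate-and-add: invert 10001000110100100100 + 1 = 01110111001011011100 (i.e. 488156).
  11111000001011110100
+ 01110111001011011100
= 01101111010111010000  (discard carry-out 1)
Result 01101111010111010000: MSB = 0 → value 456144.
Addends (after negating the subtrahend) have opposite signs, so signed overflow cannot occur.

456144; no overflow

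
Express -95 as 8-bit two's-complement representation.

10100001

|-95| = 95 = 01011111 in 8 bits.
Invert the bits: 10100000. Add 1: 10100001.
Check: 10100001 reads as 161 − 256 = -95.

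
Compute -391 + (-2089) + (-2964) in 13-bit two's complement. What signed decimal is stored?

-391 + (-2089) = -2480 (1011001010000)
-2480 + (-2964) = -5444 → wraps to 2748 (0101010111100)

2748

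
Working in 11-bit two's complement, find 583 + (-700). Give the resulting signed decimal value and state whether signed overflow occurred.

-117; no overflow

583 → 01001000111
-700 → 10101000100
  01001000111
+ 10101000100
= 11110001011
Result 11110001011: MSB = 1 → 1931 − 2048 = -117.
Addends have opposite signs, so signed overflow cannot occur.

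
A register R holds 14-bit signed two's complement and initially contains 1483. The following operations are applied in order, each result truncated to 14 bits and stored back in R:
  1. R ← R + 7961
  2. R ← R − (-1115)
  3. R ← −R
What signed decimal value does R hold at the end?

Start: R = 1483 = 00010111001011.
R = 1483 + 7961 = 9444; wraps to -6940 = 10010011100100
R = -6940 − (-1115) = -5825 = 10100100111111
R = −(-5825) = 5825 = 01011011000001

5825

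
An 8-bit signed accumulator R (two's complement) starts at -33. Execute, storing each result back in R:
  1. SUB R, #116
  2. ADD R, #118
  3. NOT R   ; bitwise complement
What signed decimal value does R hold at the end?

30

Start: R = -33 = 11011111.
R = -33 − 116 = -149; wraps to 107 = 01101011
R = 107 + 118 = 225; wraps to -31 = 11100001
R = NOT 11100001 = 00011110 = 30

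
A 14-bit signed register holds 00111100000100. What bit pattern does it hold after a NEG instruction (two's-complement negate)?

Invert: 11000011111011. Add 1: 11000011111100.
Check: 00111100000100 = 3844, 11000011111100 = -3844.

11000011111100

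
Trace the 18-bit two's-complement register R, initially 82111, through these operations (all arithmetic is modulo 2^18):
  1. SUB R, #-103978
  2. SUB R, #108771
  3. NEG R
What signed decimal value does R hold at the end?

-77318

Start: R = 82111 = 010100000010111111.
R = 82111 − (-103978) = 186089; wraps to -76055 = 101101011011101001
R = -76055 − 108771 = -184826; wraps to 77318 = 010010111000000110
R = −(77318) = -77318 = 101101000111111010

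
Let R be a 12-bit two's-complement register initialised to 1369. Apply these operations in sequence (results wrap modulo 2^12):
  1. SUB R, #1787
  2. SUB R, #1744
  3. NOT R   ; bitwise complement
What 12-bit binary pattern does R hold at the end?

100001110001

Start: R = 1369 = 010101011001.
R = 1369 − 1787 = -418 = 111001011110
R = -418 − 1744 = -2162; wraps to 1934 = 011110001110
R = NOT 011110001110 = 100001110001 = -1935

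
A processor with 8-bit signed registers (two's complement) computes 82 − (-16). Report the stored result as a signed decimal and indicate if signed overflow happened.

98; no overflow

82 → 01010010
-16 → 11110000
Subtract via negate-and-add: invert 11110000 + 1 = 00010000 (i.e. 16).
  01010010
+ 00010000
= 01100010
Result 01100010: MSB = 0 → value 98.
Both addends (after negating the subtrahend) are non-negative and so is the stored result: no signed overflow.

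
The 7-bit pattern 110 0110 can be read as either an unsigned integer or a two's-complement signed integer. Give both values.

Unsigned: 1100110 = 102.
Signed: MSB=1 → 102 − 128 = -26.

unsigned = 102, signed = -26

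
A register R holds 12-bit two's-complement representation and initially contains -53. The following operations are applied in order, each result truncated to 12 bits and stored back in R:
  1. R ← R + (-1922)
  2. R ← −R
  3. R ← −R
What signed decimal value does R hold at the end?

-1975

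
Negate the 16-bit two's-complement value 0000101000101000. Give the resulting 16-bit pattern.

1111010111011000

Invert: 1111010111010111. Add 1: 1111010111011000.
Check: 0000101000101000 = 2600, 1111010111011000 = -2600.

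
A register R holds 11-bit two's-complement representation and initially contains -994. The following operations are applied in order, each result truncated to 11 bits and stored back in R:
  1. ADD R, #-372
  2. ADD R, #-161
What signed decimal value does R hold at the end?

521

Start: R = -994 = 10000011110.
R = -994 + (-372) = -1366; wraps to 682 = 01010101010
R = 682 + (-161) = 521 = 01000001001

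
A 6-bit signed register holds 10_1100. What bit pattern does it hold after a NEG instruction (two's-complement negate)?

010100

Invert: 010011. Add 1: 010100.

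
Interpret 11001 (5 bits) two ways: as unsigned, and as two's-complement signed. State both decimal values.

Unsigned: 11001 = 25.
Signed: MSB=1 → 25 − 32 = -7.

unsigned = 25, signed = -7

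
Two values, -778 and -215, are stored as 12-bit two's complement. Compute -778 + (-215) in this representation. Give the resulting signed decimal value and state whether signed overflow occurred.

-778 → 110011110110
-215 → 111100101001
  110011110110
+ 111100101001
= 110000011111  (discard carry-out 1)
Result 110000011111: MSB = 1 → 3103 − 4096 = -993.
Both addends are negative and so is the stored result: no signed overflow.

-993; no overflow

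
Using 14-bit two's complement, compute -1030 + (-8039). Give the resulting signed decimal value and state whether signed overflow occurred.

7315; overflow

-1030 → 11101111111010
-8039 → 10000010011001
  11101111111010
+ 10000010011001
= 01110010010011  (discard carry-out 1)
Result 01110010010011: MSB = 0 → value 7315.
Both addends are negative but the stored result is non-negative: signed overflow. The true value -1030 + (-8039) = -9069 lies outside [-8192, 8191].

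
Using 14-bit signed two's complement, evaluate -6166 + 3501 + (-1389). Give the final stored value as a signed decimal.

-4054

-6166 + 3501 = -2665 (11010110010111)
-2665 + (-1389) = -4054 (11000000101010)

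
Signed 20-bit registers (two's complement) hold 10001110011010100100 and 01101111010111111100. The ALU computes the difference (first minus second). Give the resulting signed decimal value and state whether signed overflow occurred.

127144; overflow

10001110011010100100 = -465244 (signed)
01101111010111111100 = 456188 (signed)
Subtract via negate-and-add: invert 01101111010111111100 + 1 = 10010000101000000100 (i.e. -456188).
  10001110011010100100
+ 10010000101000000100
= 00011111000010101000  (discard carry-out 1)
Result 00011111000010101000: MSB = 0 → value 127144.
Both addends (after negating the subtrahend) are negative but the stored result is non-negative: signed overflow. The true value -465244 − 456188 = -921432 lies outside [-524288, 524287].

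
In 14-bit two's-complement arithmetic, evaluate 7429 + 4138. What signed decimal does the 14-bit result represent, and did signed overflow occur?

7429 → 01110100000101
4138 → 01000000101010
  01110100000101
+ 01000000101010
= 10110100101111
Result 10110100101111: MSB = 1 → 11567 − 16384 = -4817.
Both addends are non-negative but the stored result is negative: signed overflow. The true value 7429 + 4138 = 11567 lies outside [-8192, 8191].

-4817; overflow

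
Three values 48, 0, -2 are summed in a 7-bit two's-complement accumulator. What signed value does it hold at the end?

46

48 + 0 = 48 (0110000)
48 + (-2) = 46 (0101110)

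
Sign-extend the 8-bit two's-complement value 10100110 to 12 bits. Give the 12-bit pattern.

111110100110

MSB of 10100110 is 1; replicate it into the new high bits.
1111|10100110 → 111110100110 (still -90).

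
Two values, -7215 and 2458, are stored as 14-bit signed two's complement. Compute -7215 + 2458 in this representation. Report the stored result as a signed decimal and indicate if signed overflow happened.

-4757; no overflow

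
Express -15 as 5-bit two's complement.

|-15| = 15 = 01111 in 5 bits.
Invert the bits: 10000. Add 1: 10001.
Check: 10001 reads as 17 − 32 = -15.

10001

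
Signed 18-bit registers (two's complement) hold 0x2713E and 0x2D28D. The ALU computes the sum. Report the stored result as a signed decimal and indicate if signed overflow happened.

0x2713E = 100111000100111110 = -102082 (signed)
0x2D28D = 101101001010001101 = -77171 (signed)
  100111000100111110
+ 101101001010001101
= 010100001111001011  (discard carry-out 1)
Result 010100001111001011: MSB = 0 → value 82891.
Both addends are negative but the stored result is non-negative: signed overflow. The true value -102082 + (-77171) = -179253 lies outside [-131072, 131071].

82891; overflow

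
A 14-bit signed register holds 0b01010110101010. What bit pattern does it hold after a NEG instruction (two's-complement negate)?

10101001010110

Invert: 10101001010101. Add 1: 10101001010110.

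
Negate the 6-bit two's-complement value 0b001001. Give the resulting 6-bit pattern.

110111

Invert: 110110. Add 1: 110111.
Check: 001001 = 9, 110111 = -9.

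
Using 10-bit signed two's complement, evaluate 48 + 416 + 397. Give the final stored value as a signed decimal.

-163

48 + 416 = 464 (0111010000)
464 + 397 = 861 → wraps to -163 (1101011101)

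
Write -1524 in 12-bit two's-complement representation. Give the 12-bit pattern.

101000001100

|-1524| = 1524 = 010111110100 in 12 bits.
Invert the bits: 101000001011. Add 1: 101000001100.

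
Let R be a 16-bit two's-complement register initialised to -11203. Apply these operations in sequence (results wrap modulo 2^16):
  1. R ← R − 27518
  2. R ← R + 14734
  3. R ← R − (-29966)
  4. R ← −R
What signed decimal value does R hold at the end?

Start: R = -11203 = 1101010000111101.
R = -11203 − 27518 = -38721; wraps to 26815 = 0110100010111111
R = 26815 + 14734 = 41549; wraps to -23987 = 1010001001001101
R = -23987 − (-29966) = 5979 = 0001011101011011
R = −(5979) = -5979 = 1110100010100101

-5979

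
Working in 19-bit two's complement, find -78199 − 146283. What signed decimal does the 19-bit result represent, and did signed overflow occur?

-224482; no overflow

-78199 → 1101100111010001001
146283 → 0100011101101101011
Subtract via negate-and-add: invert 0100011101101101011 + 1 = 1011100010010010101 (i.e. -146283).
  1101100111010001001
+ 1011100010010010101
= 1001001001100011110  (discard carry-out 1)
Result 1001001001100011110: MSB = 1 → 299806 − 524288 = -224482.
Both addends (after negating the subtrahend) are negative and so is the stored result: no signed overflow.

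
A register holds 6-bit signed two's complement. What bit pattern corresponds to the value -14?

110010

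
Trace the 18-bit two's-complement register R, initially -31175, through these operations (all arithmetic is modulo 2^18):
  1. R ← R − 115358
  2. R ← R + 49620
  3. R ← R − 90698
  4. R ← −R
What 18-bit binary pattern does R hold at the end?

Start: R = -31175 = 111000011000111001.
R = -31175 − 115358 = -146533; wraps to 115611 = 011100001110011011
R = 115611 + 49620 = 165231; wraps to -96913 = 101000010101101111
R = -96913 − 90698 = -187611; wraps to 74533 = 010010001100100101
R = −(74533) = -74533 = 101101110011011011

101101110011011011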